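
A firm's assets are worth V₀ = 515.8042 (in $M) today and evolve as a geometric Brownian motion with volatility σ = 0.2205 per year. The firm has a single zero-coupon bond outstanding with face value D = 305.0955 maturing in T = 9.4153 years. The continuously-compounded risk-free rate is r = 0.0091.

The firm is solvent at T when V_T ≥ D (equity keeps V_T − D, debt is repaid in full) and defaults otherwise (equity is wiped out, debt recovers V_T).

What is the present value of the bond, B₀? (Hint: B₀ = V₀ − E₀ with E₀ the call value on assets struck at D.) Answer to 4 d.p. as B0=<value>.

d₁ = [ln(V₀/D) + (r + σ²/2)T] / (σ√T)
   = [ln(515.8042/305.0955) + (0.0091 + 0.5·0.2205²)·9.4153] / (0.2205·√9.4153)
   = [0.525102 + 0.314566] / 0.676590 = 1.241030
d₂ = d₁ − σ√T = 1.241030 − 0.676590 = 0.564440
N(d₁) = 0.892703,  N(d₂) = 0.713773,  e^(−rT) = 0.917889
E₀ = V₀·N(d₁) − D·e^(−rT)·N(d₂)
   = 515.8042·0.892703 − 305.0955·0.917889·0.713773 = 260.572279
B₀ = V₀ − E₀ = 515.8042 − 260.572279 = 255.231921

B0=255.2319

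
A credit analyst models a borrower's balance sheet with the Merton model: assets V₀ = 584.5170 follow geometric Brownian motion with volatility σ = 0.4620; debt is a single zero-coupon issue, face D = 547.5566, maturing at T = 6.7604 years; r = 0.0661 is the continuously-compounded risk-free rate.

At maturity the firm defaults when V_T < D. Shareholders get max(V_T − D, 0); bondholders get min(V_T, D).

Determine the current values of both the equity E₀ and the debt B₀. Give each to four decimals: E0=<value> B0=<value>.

d₁ = [ln(V₀/D) + (r + σ²/2)T] / (σ√T)
   = [ln(584.5170/547.5566) + (0.0661 + 0.5·0.4620²)·6.7604] / (0.4620·√6.7604)
   = [0.065320 + 1.168346] / 1.201236 = 1.026997
d₂ = d₁ − σ√T = 1.026997 − 1.201236 = -0.174238
N(d₁) = 0.847789,  N(d₂) = 0.430839,  e^(−rT) = 0.639632
E₀ = V₀·N(d₁) − D·e^(−rT)·N(d₂)
   = 584.5170·0.847789 − 547.5566·0.639632·0.430839 = 344.652367
B₀ = V₀ − E₀ = 584.5170 − 344.652367 = 239.864633

E0=344.6524 B0=239.8646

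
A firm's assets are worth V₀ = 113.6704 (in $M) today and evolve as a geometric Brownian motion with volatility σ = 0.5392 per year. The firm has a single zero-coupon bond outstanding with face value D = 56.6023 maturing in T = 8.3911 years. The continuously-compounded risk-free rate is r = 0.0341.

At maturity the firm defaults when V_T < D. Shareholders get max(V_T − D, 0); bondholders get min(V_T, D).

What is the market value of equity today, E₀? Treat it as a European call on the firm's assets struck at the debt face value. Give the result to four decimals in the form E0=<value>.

E0=85.9681

d₁ = [ln(V₀/D) + (r + σ²/2)T] / (σ√T)
   = [ln(113.6704/56.6023) + (0.0341 + 0.5·0.5392²)·8.3911] / (0.5392·√8.3911)
   = [0.697253 + 1.505937] / 1.561922 = 1.410563
d₂ = d₁ − σ√T = 1.410563 − 1.561922 = -0.151359
N(d₁) = 0.920813,  N(d₂) = 0.439846,  e^(−rT) = 0.751160
E₀ = V₀·N(d₁) − D·e^(−rT)·N(d₂)
   = 113.6704·0.920813 − 56.6023·0.751160·0.439846 = 85.968095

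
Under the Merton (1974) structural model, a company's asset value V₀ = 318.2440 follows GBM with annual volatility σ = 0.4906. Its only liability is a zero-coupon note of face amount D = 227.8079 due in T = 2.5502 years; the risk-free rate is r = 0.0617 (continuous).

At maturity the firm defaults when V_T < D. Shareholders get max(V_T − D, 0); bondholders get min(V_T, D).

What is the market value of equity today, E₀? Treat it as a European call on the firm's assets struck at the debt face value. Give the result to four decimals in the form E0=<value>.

E0=153.7594

d₁ = [ln(V₀/D) + (r + σ²/2)T] / (σ√T)
   = [ln(318.2440/227.8079) + (0.0617 + 0.5·0.4906²)·2.5502] / (0.4906·√2.5502)
   = [0.334316 + 0.464249] / 0.783456 = 1.019285
d₂ = d₁ − σ√T = 1.019285 − 0.783456 = 0.235828
N(d₁) = 0.845966,  N(d₂) = 0.593217,  e^(−rT) = 0.854407
E₀ = V₀·N(d₁) − D·e^(−rT)·N(d₂)
   = 318.2440·0.845966 − 227.8079·0.854407·0.593217 = 153.759416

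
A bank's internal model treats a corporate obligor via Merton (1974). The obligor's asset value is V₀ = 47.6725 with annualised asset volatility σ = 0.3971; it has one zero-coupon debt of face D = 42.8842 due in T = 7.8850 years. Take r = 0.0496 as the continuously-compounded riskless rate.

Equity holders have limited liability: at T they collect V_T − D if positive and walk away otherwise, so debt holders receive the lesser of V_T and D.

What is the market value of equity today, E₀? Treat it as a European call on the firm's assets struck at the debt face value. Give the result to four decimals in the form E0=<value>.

d₁ = [ln(V₀/D) + (r + σ²/2)T] / (σ√T)
   = [ln(47.6725/42.8842) + (0.0496 + 0.5·0.3971²)·7.8850] / (0.3971·√7.8850)
   = [0.105851 + 1.012783] / 1.115066 = 1.003199
d₂ = d₁ − σ√T = 1.003199 − 1.115066 = -0.111867
N(d₁) = 0.842118,  N(d₂) = 0.455464,  e^(−rT) = 0.676315
E₀ = V₀·N(d₁) − D·e^(−rT)·N(d₂)
   = 47.6725·0.842118 − 42.8842·0.676315·0.455464 = 26.935912

E0=26.9359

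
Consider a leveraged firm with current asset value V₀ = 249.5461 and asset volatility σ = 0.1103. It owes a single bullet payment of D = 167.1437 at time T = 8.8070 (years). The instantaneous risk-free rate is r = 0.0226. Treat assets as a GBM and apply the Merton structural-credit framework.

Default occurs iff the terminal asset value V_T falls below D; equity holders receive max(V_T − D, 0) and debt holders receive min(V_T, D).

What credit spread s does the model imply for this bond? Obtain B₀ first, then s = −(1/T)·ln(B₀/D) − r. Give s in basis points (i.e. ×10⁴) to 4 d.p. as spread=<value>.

spread=6.5481

d₁ = [ln(V₀/D) + (r + σ²/2)T] / (σ√T)
   = [ln(249.5461/167.1437) + (0.0226 + 0.5·0.1103²)·8.8070] / (0.1103·√8.8070)
   = [0.400790 + 0.252612] / 0.327333 = 1.996138
d₂ = d₁ − σ√T = 1.996138 − 0.327333 = 1.668805
N(d₁) = 0.977041,  N(d₂) = 0.952422,  e^(−rT) = 0.819519
E₀ = V₀·N(d₁) − D·e^(−rT)·N(d₂)
   = 249.5461·0.977041 − 167.1437·0.819519·0.952422 = 113.356398
B₀ = V₀ − E₀ = 249.5461 − 113.356398 = 136.189702
spread = −(1/T)·ln(B₀/D) − r = −(1/8.8070)·ln(136.189702/167.1437) − 0.0226 = 0.00065481
in basis points: 0.00065481 × 10⁴ = 6.5481 bp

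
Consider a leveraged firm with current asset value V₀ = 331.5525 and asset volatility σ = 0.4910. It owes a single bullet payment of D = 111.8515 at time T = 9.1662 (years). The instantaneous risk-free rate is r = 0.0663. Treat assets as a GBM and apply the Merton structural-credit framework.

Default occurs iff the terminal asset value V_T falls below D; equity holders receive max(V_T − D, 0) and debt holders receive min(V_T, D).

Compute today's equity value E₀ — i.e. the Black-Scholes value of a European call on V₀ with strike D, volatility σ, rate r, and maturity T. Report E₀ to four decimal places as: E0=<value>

E0=281.8111

d₁ = [ln(V₀/D) + (r + σ²/2)T] / (σ√T)
   = [ln(331.5525/111.8515) + (0.0663 + 0.5·0.4910²)·9.1662] / (0.4910·√9.1662)
   = [1.086614 + 1.712617] / 1.486538 = 1.883053
d₂ = d₁ − σ√T = 1.883053 − 1.486538 = 0.396515
N(d₁) = 0.970153,  N(d₂) = 0.654137,  e^(−rT) = 0.544592
E₀ = V₀·N(d₁) − D·e^(−rT)·N(d₂)
   = 331.5525·0.970153 − 111.8515·0.544592·0.654137 = 281.811069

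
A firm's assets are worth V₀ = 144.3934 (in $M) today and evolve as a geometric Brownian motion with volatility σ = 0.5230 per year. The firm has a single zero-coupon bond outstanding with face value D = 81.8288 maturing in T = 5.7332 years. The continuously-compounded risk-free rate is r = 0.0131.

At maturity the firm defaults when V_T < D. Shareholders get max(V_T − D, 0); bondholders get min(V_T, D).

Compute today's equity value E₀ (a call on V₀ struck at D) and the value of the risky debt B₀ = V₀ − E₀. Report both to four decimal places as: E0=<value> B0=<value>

d₁ = [ln(V₀/D) + (r + σ²/2)T] / (σ√T)
   = [ln(144.3934/81.8288) + (0.0131 + 0.5·0.5230²)·5.7332] / (0.5230·√5.7332)
   = [0.567912 + 0.859203] / 1.252277 = 1.139617
d₂ = d₁ − σ√T = 1.139617 − 1.252277 = -0.112660
N(d₁) = 0.872777,  N(d₂) = 0.455150,  e^(−rT) = 0.927646
E₀ = V₀·N(d₁) − D·e^(−rT)·N(d₂)
   = 144.3934·0.872777 − 81.8288·0.927646·0.455150 = 91.473622
B₀ = V₀ − E₀ = 144.3934 − 91.473622 = 52.919778

E0=91.4736 B0=52.9198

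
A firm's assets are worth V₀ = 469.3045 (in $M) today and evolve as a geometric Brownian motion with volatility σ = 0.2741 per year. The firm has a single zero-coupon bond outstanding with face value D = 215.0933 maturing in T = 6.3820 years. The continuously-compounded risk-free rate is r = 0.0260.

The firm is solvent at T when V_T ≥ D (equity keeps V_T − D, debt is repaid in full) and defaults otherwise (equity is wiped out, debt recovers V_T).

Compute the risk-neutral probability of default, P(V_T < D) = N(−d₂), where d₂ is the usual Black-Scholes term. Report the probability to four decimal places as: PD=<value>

PD=0.1538

d₁ = [ln(V₀/D) + (r + σ²/2)T] / (σ√T)
   = [ln(469.3045/215.0933) + (0.0260 + 0.5·0.2741²)·6.3820] / (0.2741·√6.3820)
   = [0.780180 + 0.405674] / 0.692448 = 1.712553
d₂ = d₁ − σ√T = 1.712553 − 0.692448 = 1.020104
risk-neutral PD = N(−d₂) = N(-1.020104) = 0.153840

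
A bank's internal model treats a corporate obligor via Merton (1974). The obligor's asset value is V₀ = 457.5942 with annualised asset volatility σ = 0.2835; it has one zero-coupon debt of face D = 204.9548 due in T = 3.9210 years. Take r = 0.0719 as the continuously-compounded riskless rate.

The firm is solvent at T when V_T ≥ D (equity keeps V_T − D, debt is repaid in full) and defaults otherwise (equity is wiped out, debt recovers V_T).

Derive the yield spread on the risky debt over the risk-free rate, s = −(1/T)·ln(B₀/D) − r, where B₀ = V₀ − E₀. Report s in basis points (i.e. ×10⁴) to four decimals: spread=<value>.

spread=24.3439

d₁ = [ln(V₀/D) + (r + σ²/2)T] / (σ√T)
   = [ln(457.5942/204.9548) + (0.0719 + 0.5·0.2835²)·3.9210] / (0.2835·√3.9210)
   = [0.803193 + 0.439490] / 0.561373 = 2.213650
d₂ = d₁ − σ√T = 2.213650 − 0.561373 = 1.652277
N(d₁) = 0.986574,  N(d₂) = 0.950761,  e^(−rT) = 0.754334
E₀ = V₀·N(d₁) − D·e^(−rT)·N(d₂)
   = 457.5942·0.986574 − 204.9548·0.754334·0.950761 = 304.458519
B₀ = V₀ − E₀ = 457.5942 − 304.458519 = 153.135681
spread = −(1/T)·ln(B₀/D) − r = −(1/3.9210)·ln(153.135681/204.9548) − 0.0719 = 0.00243439
in basis points: 0.00243439 × 10⁴ = 24.3439 bp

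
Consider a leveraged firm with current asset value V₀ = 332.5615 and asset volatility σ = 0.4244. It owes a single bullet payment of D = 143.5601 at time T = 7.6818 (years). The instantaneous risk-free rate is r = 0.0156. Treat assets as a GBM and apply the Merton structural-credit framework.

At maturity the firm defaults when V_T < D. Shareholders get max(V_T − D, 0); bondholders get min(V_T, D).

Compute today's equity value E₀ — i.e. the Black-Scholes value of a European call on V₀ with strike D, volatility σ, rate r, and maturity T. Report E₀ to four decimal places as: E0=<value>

d₁ = [ln(V₀/D) + (r + σ²/2)T] / (σ√T)
   = [ln(332.5615/143.5601) + (0.0156 + 0.5·0.4244²)·7.6818] / (0.4244·√7.6818)
   = [0.840071 + 0.811641] / 1.176270 = 1.404195
d₂ = d₁ − σ√T = 1.404195 − 1.176270 = 0.227926
N(d₁) = 0.919870,  N(d₂) = 0.590148,  e^(−rT) = 0.887066
E₀ = V₀·N(d₁) − D·e^(−rT)·N(d₂)
   = 332.5615·0.919870 − 143.5601·0.887066·0.590148 = 230.759500

E0=230.7595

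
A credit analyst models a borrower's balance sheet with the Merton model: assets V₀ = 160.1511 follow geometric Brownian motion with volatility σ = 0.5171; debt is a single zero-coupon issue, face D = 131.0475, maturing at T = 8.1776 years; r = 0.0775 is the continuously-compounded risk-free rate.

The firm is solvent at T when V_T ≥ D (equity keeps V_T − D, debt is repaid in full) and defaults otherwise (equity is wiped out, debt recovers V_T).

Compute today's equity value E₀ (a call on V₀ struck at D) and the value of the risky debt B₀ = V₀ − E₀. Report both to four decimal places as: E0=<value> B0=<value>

d₁ = [ln(V₀/D) + (r + σ²/2)T] / (σ√T)
   = [ln(160.1511/131.0475) + (0.0775 + 0.5·0.5171²)·8.1776] / (0.5171·√8.1776)
   = [0.200558 + 1.727078] / 1.478725 = 1.303580
d₂ = d₁ − σ√T = 1.303580 − 1.478725 = -0.175146
N(d₁) = 0.903812,  N(d₂) = 0.430483,  e^(−rT) = 0.530591
E₀ = V₀·N(d₁) − D·e^(−rT)·N(d₂)
   = 160.1511·0.903812 − 131.0475·0.530591·0.430483 = 114.813829
B₀ = V₀ − E₀ = 160.1511 − 114.813829 = 45.337271

E0=114.8138 B0=45.3373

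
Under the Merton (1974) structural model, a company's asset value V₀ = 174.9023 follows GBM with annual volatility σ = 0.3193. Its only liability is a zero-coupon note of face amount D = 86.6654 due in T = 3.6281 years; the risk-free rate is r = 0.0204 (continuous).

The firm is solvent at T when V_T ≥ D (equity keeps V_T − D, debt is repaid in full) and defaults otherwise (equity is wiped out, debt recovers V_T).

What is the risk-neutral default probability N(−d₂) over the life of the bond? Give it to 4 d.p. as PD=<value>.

d₁ = [ln(V₀/D) + (r + σ²/2)T] / (σ√T)
   = [ln(174.9023/86.6654) + (0.0204 + 0.5·0.3193²)·3.6281] / (0.3193·√3.6281)
   = [0.702173 + 0.258960] / 0.608189 = 1.580320
d₂ = d₁ − σ√T = 1.580320 − 0.608189 = 0.972131
risk-neutral PD = N(−d₂) = N(-0.972131) = 0.165493

PD=0.1655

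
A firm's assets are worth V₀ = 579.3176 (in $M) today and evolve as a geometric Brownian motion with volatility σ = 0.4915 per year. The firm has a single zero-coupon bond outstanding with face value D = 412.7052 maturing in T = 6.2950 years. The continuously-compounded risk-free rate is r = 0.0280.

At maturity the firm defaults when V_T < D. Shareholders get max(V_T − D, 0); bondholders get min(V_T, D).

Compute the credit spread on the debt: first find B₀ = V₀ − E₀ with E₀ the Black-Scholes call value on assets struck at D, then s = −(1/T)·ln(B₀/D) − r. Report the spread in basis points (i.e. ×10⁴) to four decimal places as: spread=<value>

d₁ = [ln(V₀/D) + (r + σ²/2)T] / (σ√T)
   = [ln(579.3176/412.7052) + (0.0280 + 0.5·0.4915²)·6.2950] / (0.4915·√6.2950)
   = [0.339117 + 0.936609] / 1.233166 = 1.034513
d₂ = d₁ − σ√T = 1.034513 − 1.233166 = -0.198652
N(d₁) = 0.849552,  N(d₂) = 0.421267,  e^(−rT) = 0.838400
E₀ = V₀·N(d₁) − D·e^(−rT)·N(d₂)
   = 579.3176·0.849552 − 412.7052·0.838400·0.421267 = 346.396768
B₀ = V₀ − E₀ = 579.3176 − 346.396768 = 232.920832
spread = −(1/T)·ln(B₀/D) − r = −(1/6.2950)·ln(232.920832/412.7052) − 0.0280 = 0.06287131
in basis points: 0.06287131 × 10⁴ = 628.7131 bp

spread=628.7131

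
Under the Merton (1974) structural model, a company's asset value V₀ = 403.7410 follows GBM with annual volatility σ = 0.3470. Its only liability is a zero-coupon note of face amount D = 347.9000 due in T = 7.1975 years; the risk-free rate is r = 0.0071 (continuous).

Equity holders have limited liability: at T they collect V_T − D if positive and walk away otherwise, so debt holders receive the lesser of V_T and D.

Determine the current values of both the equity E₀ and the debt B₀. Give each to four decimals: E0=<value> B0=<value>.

E0=170.9763 B0=232.7647

d₁ = [ln(V₀/D) + (r + σ²/2)T] / (σ√T)
   = [ln(403.7410/347.9000) + (0.0071 + 0.5·0.3470²)·7.1975] / (0.3470·√7.1975)
   = [0.148859 + 0.484424] / 0.930937 = 0.680264
d₂ = d₁ − σ√T = 0.680264 − 0.930937 = -0.250673
N(d₁) = 0.751831,  N(d₂) = 0.401033,  e^(−rT) = 0.950182
E₀ = V₀·N(d₁) − D·e^(−rT)·N(d₂)
   = 403.7410·0.751831 − 347.9000·0.950182·0.401033 = 170.976253
B₀ = V₀ − E₀ = 403.7410 − 170.976253 = 232.764747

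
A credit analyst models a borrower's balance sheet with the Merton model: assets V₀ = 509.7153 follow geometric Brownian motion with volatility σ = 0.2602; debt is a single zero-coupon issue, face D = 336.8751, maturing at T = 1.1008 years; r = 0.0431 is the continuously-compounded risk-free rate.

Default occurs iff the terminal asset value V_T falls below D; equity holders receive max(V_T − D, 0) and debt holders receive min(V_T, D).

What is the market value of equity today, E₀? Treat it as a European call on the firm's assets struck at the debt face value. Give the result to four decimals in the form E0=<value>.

E0=190.5016

d₁ = [ln(V₀/D) + (r + σ²/2)T] / (σ√T)
   = [ln(509.7153/336.8751) + (0.0431 + 0.5·0.2602²)·1.1008] / (0.2602·√1.1008)
   = [0.414140 + 0.084709] / 0.272999 = 1.827290
d₂ = d₁ − σ√T = 1.827290 − 0.272999 = 1.554291
N(d₁) = 0.966172,  N(d₂) = 0.939942,  e^(−rT) = 0.953663
E₀ = V₀·N(d₁) − D·e^(−rT)·N(d₂)
   = 509.7153·0.966172 − 336.8751·0.953663·0.939942 = 190.501560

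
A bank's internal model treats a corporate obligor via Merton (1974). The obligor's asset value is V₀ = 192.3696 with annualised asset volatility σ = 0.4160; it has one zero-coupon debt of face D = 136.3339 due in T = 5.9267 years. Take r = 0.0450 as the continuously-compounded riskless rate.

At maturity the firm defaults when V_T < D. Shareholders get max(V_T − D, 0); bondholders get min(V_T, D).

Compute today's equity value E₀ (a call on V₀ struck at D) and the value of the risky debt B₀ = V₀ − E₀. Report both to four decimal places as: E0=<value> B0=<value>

E0=110.4342 B0=81.9354

d₁ = [ln(V₀/D) + (r + σ²/2)T] / (σ√T)
   = [ln(192.3696/136.3339) + (0.0450 + 0.5·0.4160²)·5.9267] / (0.4160·√5.9267)
   = [0.344311 + 0.779527] / 1.012744 = 1.109696
d₂ = d₁ − σ√T = 1.109696 − 1.012744 = 0.096952
N(d₁) = 0.866435,  N(d₂) = 0.538618,  e^(−rT) = 0.765902
E₀ = V₀·N(d₁) − D·e^(−rT)·N(d₂)
   = 192.3696·0.866435 − 136.3339·0.765902·0.538618 = 110.434180
B₀ = V₀ − E₀ = 192.3696 − 110.434180 = 81.935420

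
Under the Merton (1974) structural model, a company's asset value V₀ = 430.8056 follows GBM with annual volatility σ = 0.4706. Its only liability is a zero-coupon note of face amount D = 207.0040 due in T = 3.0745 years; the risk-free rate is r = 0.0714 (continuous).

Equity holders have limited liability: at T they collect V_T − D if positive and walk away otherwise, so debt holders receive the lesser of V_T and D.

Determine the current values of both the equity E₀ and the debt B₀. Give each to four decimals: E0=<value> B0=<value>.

d₁ = [ln(V₀/D) + (r + σ²/2)T] / (σ√T)
   = [ln(430.8056/207.0040) + (0.0714 + 0.5·0.4706²)·3.0745] / (0.4706·√3.0745)
   = [0.732919 + 0.559965] / 0.825162 = 1.566825
d₂ = d₁ − σ√T = 1.566825 − 0.825162 = 0.741663
N(d₁) = 0.941422,  N(d₂) = 0.770854,  e^(−rT) = 0.802905
E₀ = V₀·N(d₁) − D·e^(−rT)·N(d₂)
   = 430.8056·0.941422 − 207.0040·0.802905·0.770854 = 277.450527
B₀ = V₀ − E₀ = 430.8056 − 277.450527 = 153.355073

E0=277.4505 B0=153.3551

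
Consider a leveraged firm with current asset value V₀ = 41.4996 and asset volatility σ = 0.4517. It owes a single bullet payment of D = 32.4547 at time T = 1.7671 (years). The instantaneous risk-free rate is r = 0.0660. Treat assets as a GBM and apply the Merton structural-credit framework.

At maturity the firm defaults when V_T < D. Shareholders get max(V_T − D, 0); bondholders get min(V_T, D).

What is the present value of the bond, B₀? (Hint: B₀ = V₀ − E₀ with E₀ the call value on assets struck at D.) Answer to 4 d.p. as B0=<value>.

B0=25.4798

d₁ = [ln(V₀/D) + (r + σ²/2)T] / (σ√T)
   = [ln(41.4996/32.4547) + (0.0660 + 0.5·0.4517²)·1.7671] / (0.4517·√1.7671)
   = [0.245839 + 0.296902] / 0.600455 = 0.903881
d₂ = d₁ − σ√T = 0.903881 − 0.600455 = 0.303426
N(d₁) = 0.816971,  N(d₂) = 0.619217,  e^(−rT) = 0.889916
E₀ = V₀·N(d₁) − D·e^(−rT)·N(d₂)
   = 41.4996·0.816971 − 32.4547·0.889916·0.619217 = 16.019759
B₀ = V₀ − E₀ = 41.4996 − 16.019759 = 25.479841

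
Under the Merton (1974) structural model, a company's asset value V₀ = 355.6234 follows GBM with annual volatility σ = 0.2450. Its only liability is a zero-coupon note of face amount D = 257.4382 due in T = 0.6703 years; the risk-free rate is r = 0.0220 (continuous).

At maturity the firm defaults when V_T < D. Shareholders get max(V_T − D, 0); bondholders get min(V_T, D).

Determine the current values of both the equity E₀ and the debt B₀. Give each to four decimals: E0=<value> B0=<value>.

E0=103.0941 B0=252.5293

d₁ = [ln(V₀/D) + (r + σ²/2)T] / (σ√T)
   = [ln(355.6234/257.4382) + (0.0220 + 0.5·0.2450²)·0.6703] / (0.2450·√0.6703)
   = [0.323093 + 0.034864] / 0.200586 = 1.784554
d₂ = d₁ − σ√T = 1.784554 − 0.200586 = 1.583968
N(d₁) = 0.962833,  N(d₂) = 0.943399,  e^(−rT) = 0.985362
E₀ = V₀·N(d₁) − D·e^(−rT)·N(d₂)
   = 355.6234·0.962833 − 257.4382·0.985362·0.943399 = 103.094118
B₀ = V₀ − E₀ = 355.6234 − 103.094118 = 252.529282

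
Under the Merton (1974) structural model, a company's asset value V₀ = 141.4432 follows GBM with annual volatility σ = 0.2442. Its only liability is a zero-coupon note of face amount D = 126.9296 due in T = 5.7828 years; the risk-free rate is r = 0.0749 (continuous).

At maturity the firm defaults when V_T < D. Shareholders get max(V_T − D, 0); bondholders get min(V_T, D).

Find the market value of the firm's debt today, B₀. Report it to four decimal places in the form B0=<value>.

d₁ = [ln(V₀/D) + (r + σ²/2)T] / (σ√T)
   = [ln(141.4432/126.9296) + (0.0749 + 0.5·0.2442²)·5.7828] / (0.2442·√5.7828)
   = [0.108266 + 0.605556] / 0.587239 = 1.215557
d₂ = d₁ − σ√T = 1.215557 − 0.587239 = 0.628318
N(d₁) = 0.887923,  N(d₂) = 0.735102,  e^(−rT) = 0.648475
E₀ = V₀·N(d₁) − D·e^(−rT)·N(d₂)
   = 141.4432·0.887923 − 126.9296·0.648475·0.735102 = 65.083924
B₀ = V₀ − E₀ = 141.4432 − 65.083924 = 76.359276

B0=76.3593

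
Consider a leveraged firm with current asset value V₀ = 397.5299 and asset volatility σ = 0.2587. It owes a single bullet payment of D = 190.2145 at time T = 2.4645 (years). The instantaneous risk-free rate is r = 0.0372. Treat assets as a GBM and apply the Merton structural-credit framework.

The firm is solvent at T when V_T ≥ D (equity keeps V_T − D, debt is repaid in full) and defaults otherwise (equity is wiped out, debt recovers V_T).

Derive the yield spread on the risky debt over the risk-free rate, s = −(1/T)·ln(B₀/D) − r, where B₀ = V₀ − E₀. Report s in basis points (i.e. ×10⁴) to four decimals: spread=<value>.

spread=18.7098

d₁ = [ln(V₀/D) + (r + σ²/2)T] / (σ√T)
   = [ln(397.5299/190.2145) + (0.0372 + 0.5·0.2587²)·2.4645] / (0.2587·√2.4645)
   = [0.737118 + 0.174149] / 0.406126 = 2.243802
d₂ = d₁ − σ√T = 2.243802 − 0.406126 = 1.837676
N(d₁) = 0.987577,  N(d₂) = 0.966945,  e^(−rT) = 0.912398
E₀ = V₀·N(d₁) − D·e^(−rT)·N(d₂)
   = 397.5299·0.987577 − 190.2145·0.912398·0.966945 = 224.777051
B₀ = V₀ − E₀ = 397.5299 − 224.777051 = 172.752849
spread = −(1/T)·ln(B₀/D) − r = −(1/2.4645)·ln(172.752849/190.2145) − 0.0372 = 0.00187098
in basis points: 0.00187098 × 10⁴ = 18.7098 bp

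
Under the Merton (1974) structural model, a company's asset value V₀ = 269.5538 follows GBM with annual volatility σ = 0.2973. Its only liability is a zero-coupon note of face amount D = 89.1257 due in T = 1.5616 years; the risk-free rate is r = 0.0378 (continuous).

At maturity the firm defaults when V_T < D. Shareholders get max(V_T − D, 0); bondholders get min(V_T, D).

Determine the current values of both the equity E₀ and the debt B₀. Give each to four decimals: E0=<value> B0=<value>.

E0=185.5496 B0=84.0042

d₁ = [ln(V₀/D) + (r + σ²/2)T] / (σ√T)
   = [ln(269.5538/89.1257) + (0.0378 + 0.5·0.2973²)·1.5616] / (0.2973·√1.5616)
   = [1.106720 + 0.128041] / 0.371518 = 3.323558
d₂ = d₁ − σ√T = 3.323558 − 0.371518 = 2.952040
N(d₁) = 0.999556,  N(d₂) = 0.998422,  e^(−rT) = 0.942680
E₀ = V₀·N(d₁) − D·e^(−rT)·N(d₂)
   = 269.5538·0.999556 − 89.1257·0.942680·0.998422 = 185.549620
B₀ = V₀ − E₀ = 269.5538 − 185.549620 = 84.004180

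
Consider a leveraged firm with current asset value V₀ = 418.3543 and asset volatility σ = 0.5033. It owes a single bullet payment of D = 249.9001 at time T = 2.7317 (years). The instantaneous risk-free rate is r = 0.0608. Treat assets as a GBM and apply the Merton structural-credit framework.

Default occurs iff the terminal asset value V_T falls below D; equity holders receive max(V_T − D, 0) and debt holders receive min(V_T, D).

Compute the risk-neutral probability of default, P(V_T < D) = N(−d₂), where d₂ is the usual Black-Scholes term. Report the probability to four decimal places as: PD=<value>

d₁ = [ln(V₀/D) + (r + σ²/2)T] / (σ√T)
   = [ln(418.3543/249.9001) + (0.0608 + 0.5·0.5033²)·2.7317] / (0.5033·√2.7317)
   = [0.515267 + 0.512072] / 0.831847 = 1.235010
d₂ = d₁ − σ√T = 1.235010 − 0.831847 = 0.403163
risk-neutral PD = N(−d₂) = N(-0.403163) = 0.343414

PD=0.3434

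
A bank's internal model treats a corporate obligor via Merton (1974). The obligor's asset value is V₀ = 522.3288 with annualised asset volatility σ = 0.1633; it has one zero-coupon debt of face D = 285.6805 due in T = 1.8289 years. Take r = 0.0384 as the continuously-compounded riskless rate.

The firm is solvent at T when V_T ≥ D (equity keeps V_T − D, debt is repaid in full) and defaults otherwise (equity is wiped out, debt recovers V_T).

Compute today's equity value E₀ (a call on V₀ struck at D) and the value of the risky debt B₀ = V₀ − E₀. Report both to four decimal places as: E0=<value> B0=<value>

d₁ = [ln(V₀/D) + (r + σ²/2)T] / (σ√T)
   = [ln(522.3288/285.6805) + (0.0384 + 0.5·0.1633²)·1.8289] / (0.1633·√1.8289)
   = [0.603423 + 0.094615] / 0.220842 = 3.160809
d₂ = d₁ − σ√T = 3.160809 − 0.220842 = 2.939967
N(d₁) = 0.999213,  N(d₂) = 0.998359,  e^(−rT) = 0.932180
E₀ = V₀·N(d₁) − D·e^(−rT)·N(d₂)
   = 522.3288·0.999213 − 285.6805·0.932180·0.998359 = 256.049436
B₀ = V₀ − E₀ = 522.3288 − 256.049436 = 266.279364

E0=256.0494 B0=266.2794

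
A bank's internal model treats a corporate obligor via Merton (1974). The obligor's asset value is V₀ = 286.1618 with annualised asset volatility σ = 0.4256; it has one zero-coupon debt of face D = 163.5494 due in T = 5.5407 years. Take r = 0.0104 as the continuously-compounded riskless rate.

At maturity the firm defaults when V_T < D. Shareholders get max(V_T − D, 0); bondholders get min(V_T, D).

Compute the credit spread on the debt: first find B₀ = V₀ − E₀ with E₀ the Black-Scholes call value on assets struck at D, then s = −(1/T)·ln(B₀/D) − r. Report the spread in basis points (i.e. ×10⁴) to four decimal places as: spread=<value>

d₁ = [ln(V₀/D) + (r + σ²/2)T] / (σ√T)
   = [ln(286.1618/163.5494) + (0.0104 + 0.5·0.4256²)·5.5407] / (0.4256·√5.5407)
   = [0.559442 + 0.559432] / 1.001807 = 1.116856
d₂ = d₁ − σ√T = 1.116856 − 1.001807 = 0.115049
N(d₁) = 0.867972,  N(d₂) = 0.545797,  e^(−rT) = 0.944006
E₀ = V₀·N(d₁) − D·e^(−rT)·N(d₂)
   = 286.1618·0.867972 − 163.5494·0.944006·0.545797 = 164.114012
B₀ = V₀ − E₀ = 286.1618 − 164.114012 = 122.047788
spread = −(1/T)·ln(B₀/D) − r = −(1/5.5407)·ln(122.047788/163.5494) − 0.0104 = 0.04242770
in basis points: 0.04242770 × 10⁴ = 424.2770 bp

spread=424.2770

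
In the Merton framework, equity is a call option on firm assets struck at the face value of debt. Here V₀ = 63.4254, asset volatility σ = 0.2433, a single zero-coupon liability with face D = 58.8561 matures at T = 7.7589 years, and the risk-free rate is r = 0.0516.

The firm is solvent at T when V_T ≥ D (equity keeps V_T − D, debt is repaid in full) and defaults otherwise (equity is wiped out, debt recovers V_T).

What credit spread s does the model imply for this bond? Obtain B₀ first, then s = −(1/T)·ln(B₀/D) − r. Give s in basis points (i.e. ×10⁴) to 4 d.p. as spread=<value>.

spread=162.8085

d₁ = [ln(V₀/D) + (r + σ²/2)T] / (σ√T)
   = [ln(63.4254/58.8561) + (0.0516 + 0.5·0.2433²)·7.7589] / (0.2433·√7.7589)
   = [0.074769 + 0.630003] / 0.677707 = 1.039935
d₂ = d₁ − σ√T = 1.039935 − 0.677707 = 0.362228
N(d₁) = 0.850815,  N(d₂) = 0.641409,  e^(−rT) = 0.670079
E₀ = V₀·N(d₁) − D·e^(−rT)·N(d₂)
   = 63.4254·0.850815 − 58.8561·0.670079·0.641409 = 28.667226
B₀ = V₀ − E₀ = 63.4254 − 28.667226 = 34.758174
spread = −(1/T)·ln(B₀/D) − r = −(1/7.7589)·ln(34.758174/58.8561) − 0.0516 = 0.01628085
in basis points: 0.01628085 × 10⁴ = 162.8085 bp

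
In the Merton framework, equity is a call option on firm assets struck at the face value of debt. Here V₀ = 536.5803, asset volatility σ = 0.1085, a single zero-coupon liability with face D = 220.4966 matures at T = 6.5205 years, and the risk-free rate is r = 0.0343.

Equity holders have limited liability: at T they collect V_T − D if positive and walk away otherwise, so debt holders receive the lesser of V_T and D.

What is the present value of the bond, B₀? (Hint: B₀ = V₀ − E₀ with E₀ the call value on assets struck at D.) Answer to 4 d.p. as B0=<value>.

d₁ = [ln(V₀/D) + (r + σ²/2)T] / (σ√T)
   = [ln(536.5803/220.4966) + (0.0343 + 0.5·0.1085²)·6.5205] / (0.1085·√6.5205)
   = [0.889334 + 0.262034] / 0.277058 = 4.155696
d₂ = d₁ − σ√T = 4.155696 − 0.277058 = 3.878639
N(d₁) = 0.999984,  N(d₂) = 0.999947,  e^(−rT) = 0.799592
E₀ = V₀·N(d₁) − D·e^(−rT)·N(d₂)
   = 536.5803·0.999984 − 220.4966·0.799592·0.999947 = 360.273448
B₀ = V₀ − E₀ = 536.5803 − 360.273448 = 176.306852

B0=176.3069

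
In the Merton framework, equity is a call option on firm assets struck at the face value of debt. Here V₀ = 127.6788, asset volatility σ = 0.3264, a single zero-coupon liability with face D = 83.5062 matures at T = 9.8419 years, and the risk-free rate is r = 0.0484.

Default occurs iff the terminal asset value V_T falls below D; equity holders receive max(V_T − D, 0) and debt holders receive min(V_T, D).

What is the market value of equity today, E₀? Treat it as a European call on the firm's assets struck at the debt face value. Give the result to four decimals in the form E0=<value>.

E0=83.8376

d₁ = [ln(V₀/D) + (r + σ²/2)T] / (σ√T)
   = [ln(127.6788/83.5062) + (0.0484 + 0.5·0.3264²)·9.8419] / (0.3264·√9.8419)
   = [0.424597 + 1.000611] / 1.023976 = 1.391838
d₂ = d₁ − σ√T = 1.391838 − 1.023976 = 0.367862
N(d₁) = 0.918014,  N(d₂) = 0.643512,  e^(−rT) = 0.621047
E₀ = V₀·N(d₁) − D·e^(−rT)·N(d₂)
   = 127.6788·0.918014 − 83.5062·0.621047·0.643512 = 83.837586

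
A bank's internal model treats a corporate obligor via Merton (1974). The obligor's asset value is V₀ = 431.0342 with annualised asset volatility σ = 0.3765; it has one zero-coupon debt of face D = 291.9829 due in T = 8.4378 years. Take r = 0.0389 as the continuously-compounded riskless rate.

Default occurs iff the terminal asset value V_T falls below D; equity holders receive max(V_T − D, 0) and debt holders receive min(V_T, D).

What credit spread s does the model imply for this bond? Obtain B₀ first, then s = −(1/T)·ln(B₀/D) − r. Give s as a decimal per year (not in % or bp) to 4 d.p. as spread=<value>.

spread=0.0297

d₁ = [ln(V₀/D) + (r + σ²/2)T] / (σ√T)
   = [ln(431.0342/291.9829) + (0.0389 + 0.5·0.3765²)·8.4378] / (0.3765·√8.4378)
   = [0.389492 + 0.926269] / 1.093653 = 1.203088
d₂ = d₁ − σ√T = 1.203088 − 1.093653 = 0.109435
N(d₁) = 0.885529,  N(d₂) = 0.543571,  e^(−rT) = 0.720197
E₀ = V₀·N(d₁) − D·e^(−rT)·N(d₂)
   = 431.0342·0.885529 − 291.9829·0.720197·0.543571 = 267.388231
B₀ = V₀ − E₀ = 431.0342 − 267.388231 = 163.645969
spread = −(1/T)·ln(B₀/D) − r = −(1/8.4378)·ln(163.645969/291.9829) − 0.0389 = 0.02971858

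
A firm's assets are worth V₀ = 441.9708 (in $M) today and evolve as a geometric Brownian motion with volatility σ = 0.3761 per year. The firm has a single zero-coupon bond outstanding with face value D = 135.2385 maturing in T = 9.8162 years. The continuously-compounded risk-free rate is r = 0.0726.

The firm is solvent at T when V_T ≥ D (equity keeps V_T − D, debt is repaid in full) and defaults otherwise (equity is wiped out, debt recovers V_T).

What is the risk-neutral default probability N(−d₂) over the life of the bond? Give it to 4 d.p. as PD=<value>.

d₁ = [ln(V₀/D) + (r + σ²/2)T] / (σ√T)
   = [ln(441.9708/135.2385) + (0.0726 + 0.5·0.3761²)·9.8162] / (0.3761·√9.8162)
   = [1.184204 + 1.406913] / 1.178352 = 2.198933
d₂ = d₁ − σ√T = 2.198933 − 1.178352 = 1.020581
risk-neutral PD = N(−d₂) = N(-1.020581) = 0.153727

PD=0.1537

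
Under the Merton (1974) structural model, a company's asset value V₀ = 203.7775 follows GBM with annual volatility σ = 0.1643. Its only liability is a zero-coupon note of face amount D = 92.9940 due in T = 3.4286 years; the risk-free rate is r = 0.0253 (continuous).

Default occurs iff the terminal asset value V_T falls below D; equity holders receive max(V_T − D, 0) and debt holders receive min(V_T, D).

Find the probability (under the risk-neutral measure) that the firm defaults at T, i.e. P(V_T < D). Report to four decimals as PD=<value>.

PD=0.0033

d₁ = [ln(V₀/D) + (r + σ²/2)T] / (σ√T)
   = [ln(203.7775/92.9940) + (0.0253 + 0.5·0.1643²)·3.4286] / (0.1643·√3.4286)
   = [0.784494 + 0.133020] / 0.304226 = 3.015898
d₂ = d₁ − σ√T = 3.015898 − 0.304226 = 2.711673
risk-neutral PD = N(−d₂) = N(-2.711673) = 0.003347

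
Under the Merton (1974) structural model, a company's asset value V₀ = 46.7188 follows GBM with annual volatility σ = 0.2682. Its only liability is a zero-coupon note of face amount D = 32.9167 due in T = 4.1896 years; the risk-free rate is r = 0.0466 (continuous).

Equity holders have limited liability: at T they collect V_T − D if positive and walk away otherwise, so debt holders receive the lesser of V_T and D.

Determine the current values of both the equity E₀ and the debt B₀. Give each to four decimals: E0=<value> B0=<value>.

E0=21.2484 B0=25.4704

d₁ = [ln(V₀/D) + (r + σ²/2)T] / (σ√T)
   = [ln(46.7188/32.9167) + (0.0466 + 0.5·0.2682²)·4.1896] / (0.2682·√4.1896)
   = [0.350167 + 0.345917] / 0.548966 = 1.267991
d₂ = d₁ − σ√T = 1.267991 − 0.548966 = 0.719026
N(d₁) = 0.897599,  N(d₂) = 0.763937,  e^(−rT) = 0.822641
E₀ = V₀·N(d₁) − D·e^(−rT)·N(d₂)
   = 46.7188·0.897599 − 32.9167·0.822641·0.763937 = 21.248391
B₀ = V₀ − E₀ = 46.7188 − 21.248391 = 25.470409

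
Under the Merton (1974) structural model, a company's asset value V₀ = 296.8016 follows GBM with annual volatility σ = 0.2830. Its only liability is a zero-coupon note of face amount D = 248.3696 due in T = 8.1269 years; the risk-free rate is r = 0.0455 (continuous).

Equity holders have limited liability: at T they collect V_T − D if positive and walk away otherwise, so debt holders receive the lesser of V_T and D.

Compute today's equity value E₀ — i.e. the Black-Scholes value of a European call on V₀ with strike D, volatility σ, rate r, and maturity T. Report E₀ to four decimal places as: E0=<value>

E0=150.9559

d₁ = [ln(V₀/D) + (r + σ²/2)T] / (σ√T)
   = [ln(296.8016/248.3696) + (0.0455 + 0.5·0.2830²)·8.1269] / (0.2830·√8.1269)
   = [0.178146 + 0.695212] / 0.806768 = 1.082538
d₂ = d₁ − σ√T = 1.082538 − 0.806768 = 0.275770
N(d₁) = 0.860493,  N(d₂) = 0.608638,  e^(−rT) = 0.690890
E₀ = V₀·N(d₁) − D·e^(−rT)·N(d₂)
   = 296.8016·0.860493 − 248.3696·0.690890·0.608638 = 150.955893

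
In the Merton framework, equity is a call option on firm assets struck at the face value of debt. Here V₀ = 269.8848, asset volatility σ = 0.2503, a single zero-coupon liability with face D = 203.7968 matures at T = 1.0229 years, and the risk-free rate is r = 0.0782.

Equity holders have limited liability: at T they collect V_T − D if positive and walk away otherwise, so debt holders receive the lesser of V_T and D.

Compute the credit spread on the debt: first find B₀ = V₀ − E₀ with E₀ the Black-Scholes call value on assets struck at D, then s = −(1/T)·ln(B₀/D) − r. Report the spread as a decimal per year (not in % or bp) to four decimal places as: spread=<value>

spread=0.0103

d₁ = [ln(V₀/D) + (r + σ²/2)T] / (σ√T)
   = [ln(269.8848/203.7968) + (0.0782 + 0.5·0.2503²)·1.0229] / (0.2503·√1.0229)
   = [0.280872 + 0.112033] / 0.253150 = 1.552066
d₂ = d₁ − σ√T = 1.552066 − 0.253150 = 1.298916
N(d₁) = 0.939677,  N(d₂) = 0.903014,  e^(−rT) = 0.923125
E₀ = V₀·N(d₁) − D·e^(−rT)·N(d₂)
   = 269.8848·0.939677 − 203.7968·0.923125·0.903014 = 83.720617
B₀ = V₀ − E₀ = 269.8848 − 83.720617 = 186.164183
spread = −(1/T)·ln(B₀/D) − r = −(1/1.0229)·ln(186.164183/203.7968) − 0.0782 = 0.01026850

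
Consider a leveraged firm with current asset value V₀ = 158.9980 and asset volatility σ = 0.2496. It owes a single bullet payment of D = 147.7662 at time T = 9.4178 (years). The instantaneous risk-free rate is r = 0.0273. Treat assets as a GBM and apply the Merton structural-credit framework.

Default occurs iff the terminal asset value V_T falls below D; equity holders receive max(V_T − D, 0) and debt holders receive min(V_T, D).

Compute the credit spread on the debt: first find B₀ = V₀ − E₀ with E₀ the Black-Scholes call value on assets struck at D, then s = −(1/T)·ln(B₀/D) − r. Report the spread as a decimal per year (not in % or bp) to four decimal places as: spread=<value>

spread=0.0226

d₁ = [ln(V₀/D) + (r + σ²/2)T] / (σ√T)
   = [ln(158.9980/147.7662) + (0.0273 + 0.5·0.2496²)·9.4178] / (0.2496·√9.4178)
   = [0.073260 + 0.550471] / 0.765983 = 0.814289
d₂ = d₁ − σ√T = 0.814289 − 0.765983 = 0.048305
N(d₁) = 0.792260,  N(d₂) = 0.519264,  e^(−rT) = 0.773286
E₀ = V₀·N(d₁) − D·e^(−rT)·N(d₂)
   = 158.9980·0.792260 − 147.7662·0.773286·0.519264 = 66.633838
B₀ = V₀ − E₀ = 158.9980 − 66.633838 = 92.364162
spread = −(1/T)·ln(B₀/D) − r = −(1/9.4178)·ln(92.364162/147.7662) − 0.0273 = 0.02259406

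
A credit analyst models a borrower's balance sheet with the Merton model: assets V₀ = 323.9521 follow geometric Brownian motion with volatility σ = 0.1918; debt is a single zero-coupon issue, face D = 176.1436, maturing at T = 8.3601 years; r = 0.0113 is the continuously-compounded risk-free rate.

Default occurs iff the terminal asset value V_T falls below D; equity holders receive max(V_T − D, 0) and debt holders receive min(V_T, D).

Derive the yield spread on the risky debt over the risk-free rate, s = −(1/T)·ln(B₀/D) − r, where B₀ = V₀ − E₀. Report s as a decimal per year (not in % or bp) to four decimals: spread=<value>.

spread=0.0046

d₁ = [ln(V₀/D) + (r + σ²/2)T] / (σ√T)
   = [ln(323.9521/176.1436) + (0.0113 + 0.5·0.1918²)·8.3601] / (0.1918·√8.3601)
   = [0.609296 + 0.248242] / 0.554567 = 1.546318
d₂ = d₁ − σ√T = 1.546318 − 0.554567 = 0.991751
N(d₁) = 0.938986,  N(d₂) = 0.839340,  e^(−rT) = 0.909856
E₀ = V₀·N(d₁) − D·e^(−rT)·N(d₂)
   = 323.9521·0.938986 − 176.1436·0.909856·0.839340 = 169.669397
B₀ = V₀ − E₀ = 323.9521 − 169.669397 = 154.282703
spread = −(1/T)·ln(B₀/D) − r = −(1/8.3601)·ln(154.282703/176.1436) − 0.0113 = 0.00455064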